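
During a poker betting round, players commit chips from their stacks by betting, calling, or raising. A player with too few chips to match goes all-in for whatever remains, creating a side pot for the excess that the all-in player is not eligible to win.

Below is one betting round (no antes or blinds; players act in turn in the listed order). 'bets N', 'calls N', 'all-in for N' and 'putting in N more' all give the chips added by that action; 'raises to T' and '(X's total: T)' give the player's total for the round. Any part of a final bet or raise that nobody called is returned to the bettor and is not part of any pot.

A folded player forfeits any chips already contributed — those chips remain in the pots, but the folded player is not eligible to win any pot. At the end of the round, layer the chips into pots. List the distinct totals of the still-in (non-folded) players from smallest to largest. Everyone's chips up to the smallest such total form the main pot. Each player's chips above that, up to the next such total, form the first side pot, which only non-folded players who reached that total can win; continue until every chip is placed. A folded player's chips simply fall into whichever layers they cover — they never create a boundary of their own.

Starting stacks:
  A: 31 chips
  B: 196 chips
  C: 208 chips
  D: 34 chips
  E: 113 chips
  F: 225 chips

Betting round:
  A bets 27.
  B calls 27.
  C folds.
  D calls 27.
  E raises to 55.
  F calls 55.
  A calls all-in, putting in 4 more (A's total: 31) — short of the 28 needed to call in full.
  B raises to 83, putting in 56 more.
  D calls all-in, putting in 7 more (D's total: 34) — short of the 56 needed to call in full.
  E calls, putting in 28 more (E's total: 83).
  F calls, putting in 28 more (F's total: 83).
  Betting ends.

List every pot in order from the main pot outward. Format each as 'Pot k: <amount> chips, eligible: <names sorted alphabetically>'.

Contributions: A=31, B=83, D=34, E=83, F=83
Folded: C
Pot levels (distinct totals of non-folded players): 31, 34, 83
Layer 1-31: 31 each from A, B, D, E, F = 31*5 = 155 chips; eligible A, B, D, E, F
Layer 32-34: 3 each from B, D, E, F = 3*4 = 12 chips; eligible B, D, E, F
Layer 35-83: 49 each from B, E, F = 49*3 = 147 chips; eligible B, E, F

Pot 1: 155 chips, eligible: A, B, D, E, F
Pot 2: 12 chips, eligible: B, D, E, F
Pot 3: 147 chips, eligible: B, E, F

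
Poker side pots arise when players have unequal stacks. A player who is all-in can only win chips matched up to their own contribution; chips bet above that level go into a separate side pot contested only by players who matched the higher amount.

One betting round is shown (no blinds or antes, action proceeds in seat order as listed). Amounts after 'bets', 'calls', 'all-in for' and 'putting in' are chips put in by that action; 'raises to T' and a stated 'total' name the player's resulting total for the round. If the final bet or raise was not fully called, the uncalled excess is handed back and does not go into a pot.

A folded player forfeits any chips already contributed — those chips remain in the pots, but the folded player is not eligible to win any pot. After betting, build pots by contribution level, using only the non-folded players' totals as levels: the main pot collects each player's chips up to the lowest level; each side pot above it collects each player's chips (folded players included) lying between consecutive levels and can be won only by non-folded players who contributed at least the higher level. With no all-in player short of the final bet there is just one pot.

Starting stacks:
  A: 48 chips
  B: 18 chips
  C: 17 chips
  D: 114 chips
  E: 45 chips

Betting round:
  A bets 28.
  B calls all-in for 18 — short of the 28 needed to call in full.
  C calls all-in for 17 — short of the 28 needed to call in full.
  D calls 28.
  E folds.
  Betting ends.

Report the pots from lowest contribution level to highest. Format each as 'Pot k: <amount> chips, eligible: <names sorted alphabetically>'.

Pot 1: 68 chips, eligible: A, B, C, D
Pot 2: 3 chips, eligible: A, B, D
Pot 3: 20 chips, eligible: A, D

Derivation:
Contributions: A=28, B=18, C=17, D=28
Folded: E
Pot levels (distinct totals of non-folded players): 17, 18, 28
Layer 1-17: 17 each from A, B, C, D = 17*4 = 68 chips; eligible A, B, C, D
Layer 18-18: 1 each from A, B, D = 1*3 = 3 chips; eligible A, B, D
Layer 19-28: 10 each from A, D = 10*2 = 20 chips; eligible A, D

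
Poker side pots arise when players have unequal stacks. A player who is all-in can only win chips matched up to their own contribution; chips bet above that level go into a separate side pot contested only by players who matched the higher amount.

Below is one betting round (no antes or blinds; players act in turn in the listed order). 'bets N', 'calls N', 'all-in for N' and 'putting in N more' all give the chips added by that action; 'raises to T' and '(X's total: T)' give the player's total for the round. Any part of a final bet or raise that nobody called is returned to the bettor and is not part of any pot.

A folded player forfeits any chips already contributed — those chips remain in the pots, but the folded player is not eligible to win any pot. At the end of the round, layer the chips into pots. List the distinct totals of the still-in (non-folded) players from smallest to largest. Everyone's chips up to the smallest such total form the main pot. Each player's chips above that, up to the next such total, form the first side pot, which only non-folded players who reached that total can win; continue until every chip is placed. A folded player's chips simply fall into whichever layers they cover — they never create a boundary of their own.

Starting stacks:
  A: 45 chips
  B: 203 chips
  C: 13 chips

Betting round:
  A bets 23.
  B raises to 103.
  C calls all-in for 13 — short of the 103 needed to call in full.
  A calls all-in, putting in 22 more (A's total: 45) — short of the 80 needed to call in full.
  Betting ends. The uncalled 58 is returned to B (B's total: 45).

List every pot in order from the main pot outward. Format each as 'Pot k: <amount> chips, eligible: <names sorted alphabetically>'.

Pot 1: 39 chips, eligible: A, B, C
Pot 2: 64 chips, eligible: A, B

Derivation:
Contributions (after 58 returned to B): A=45, B=45, C=13
Pot levels (distinct totals of non-folded players): 13, 45
Layer 1-13: 13 each from A, B, C = 13*3 = 39 chips; eligible A, B, C
Layer 14-45: 32 each from A, B = 32*2 = 64 chips; eligible A, B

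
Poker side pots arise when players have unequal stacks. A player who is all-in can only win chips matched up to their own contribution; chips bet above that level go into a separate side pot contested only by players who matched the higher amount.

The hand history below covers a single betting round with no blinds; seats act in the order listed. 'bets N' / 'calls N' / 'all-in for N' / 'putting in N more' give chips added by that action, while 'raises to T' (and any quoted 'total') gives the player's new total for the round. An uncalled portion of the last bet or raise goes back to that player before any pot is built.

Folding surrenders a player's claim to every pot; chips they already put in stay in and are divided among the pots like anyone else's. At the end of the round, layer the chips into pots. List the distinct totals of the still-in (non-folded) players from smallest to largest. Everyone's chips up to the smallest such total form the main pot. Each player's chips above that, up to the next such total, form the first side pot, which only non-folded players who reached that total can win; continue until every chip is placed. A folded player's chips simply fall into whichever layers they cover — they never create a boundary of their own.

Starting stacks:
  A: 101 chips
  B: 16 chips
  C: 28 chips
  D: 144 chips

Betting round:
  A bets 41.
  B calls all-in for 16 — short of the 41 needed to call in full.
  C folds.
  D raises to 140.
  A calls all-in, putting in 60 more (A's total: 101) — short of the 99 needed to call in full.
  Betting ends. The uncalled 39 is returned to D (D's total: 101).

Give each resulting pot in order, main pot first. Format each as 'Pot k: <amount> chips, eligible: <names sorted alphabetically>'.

Contributions (after 39 returned to D): A=101, B=16, D=101
Folded: C
Pot levels (distinct totals of non-folded players): 16, 101
Layer 1-16: 16 each from A, B, D = 16*3 = 48 chips; eligible A, B, D
Layer 17-101: 85 each from A, D = 85*2 = 170 chips; eligible A, D

Pot 1: 48 chips, eligible: A, B, D
Pot 2: 170 chips, eligible: A, D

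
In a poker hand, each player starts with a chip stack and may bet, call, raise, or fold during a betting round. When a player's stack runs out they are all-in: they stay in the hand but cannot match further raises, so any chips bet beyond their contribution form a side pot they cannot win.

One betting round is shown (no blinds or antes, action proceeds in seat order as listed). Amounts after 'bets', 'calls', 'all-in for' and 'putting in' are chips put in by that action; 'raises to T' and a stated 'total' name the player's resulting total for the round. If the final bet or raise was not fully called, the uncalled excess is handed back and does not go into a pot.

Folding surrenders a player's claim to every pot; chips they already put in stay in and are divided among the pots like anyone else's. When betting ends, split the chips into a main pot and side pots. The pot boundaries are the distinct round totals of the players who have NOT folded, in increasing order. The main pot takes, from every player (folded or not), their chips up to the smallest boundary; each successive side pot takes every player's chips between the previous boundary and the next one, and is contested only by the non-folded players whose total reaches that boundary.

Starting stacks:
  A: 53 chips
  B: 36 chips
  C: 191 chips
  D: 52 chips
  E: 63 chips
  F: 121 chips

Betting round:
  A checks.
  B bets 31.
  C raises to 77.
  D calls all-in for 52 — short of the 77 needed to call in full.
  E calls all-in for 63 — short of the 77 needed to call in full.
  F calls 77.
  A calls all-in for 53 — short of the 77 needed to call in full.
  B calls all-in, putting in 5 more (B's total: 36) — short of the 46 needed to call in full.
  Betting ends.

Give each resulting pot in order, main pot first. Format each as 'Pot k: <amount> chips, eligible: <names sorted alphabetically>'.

Contributions: A=53, B=36, C=77, D=52, E=63, F=77
Pot levels (distinct totals of non-folded players): 36, 52, 53, 63, 77
Layer 1-36: 36 each from A, B, C, D, E, F = 36*6 = 216 chips; eligible A, B, C, D, E, F
Layer 37-52: 16 each from A, C, D, E, F = 16*5 = 80 chips; eligible A, C, D, E, F
Layer 53-53: 1 each from A, C, E, F = 1*4 = 4 chips; eligible A, C, E, F
Layer 54-63: 10 each from C, E, F = 10*3 = 30 chips; eligible C, E, F
Layer 64-77: 14 each from C, F = 14*2 = 28 chips; eligible C, F

Pot 1: 216 chips, eligible: A, B, C, D, E, F
Pot 2: 80 chips, eligible: A, C, D, E, F
Pot 3: 4 chips, eligible: A, C, E, F
Pot 4: 30 chips, eligible: C, E, F
Pot 5: 28 chips, eligible: C, F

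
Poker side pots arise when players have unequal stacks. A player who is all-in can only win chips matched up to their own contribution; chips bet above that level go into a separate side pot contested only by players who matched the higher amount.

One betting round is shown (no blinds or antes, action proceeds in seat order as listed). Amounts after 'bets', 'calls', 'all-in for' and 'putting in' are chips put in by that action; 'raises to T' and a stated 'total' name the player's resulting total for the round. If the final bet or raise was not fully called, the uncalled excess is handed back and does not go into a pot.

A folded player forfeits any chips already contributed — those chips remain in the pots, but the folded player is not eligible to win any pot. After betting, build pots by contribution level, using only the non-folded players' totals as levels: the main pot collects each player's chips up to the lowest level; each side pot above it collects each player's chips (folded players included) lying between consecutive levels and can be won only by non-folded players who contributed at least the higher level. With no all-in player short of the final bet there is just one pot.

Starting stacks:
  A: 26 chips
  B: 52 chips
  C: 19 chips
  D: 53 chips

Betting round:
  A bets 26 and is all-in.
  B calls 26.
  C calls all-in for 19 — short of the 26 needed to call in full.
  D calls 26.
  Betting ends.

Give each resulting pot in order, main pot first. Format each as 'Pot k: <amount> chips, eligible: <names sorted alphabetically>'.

Pot 1: 76 chips, eligible: A, B, C, D
Pot 2: 21 chips, eligible: A, B, D

Derivation:
Contributions: A=26, B=26, C=19, D=26
Pot levels (distinct totals of non-folded players): 19, 26
Layer 1-19: 19 each from A, B, C, D = 19*4 = 76 chips; eligible A, B, C, D
Layer 20-26: 7 each from A, B, D = 7*3 = 21 chips; eligible A, B, D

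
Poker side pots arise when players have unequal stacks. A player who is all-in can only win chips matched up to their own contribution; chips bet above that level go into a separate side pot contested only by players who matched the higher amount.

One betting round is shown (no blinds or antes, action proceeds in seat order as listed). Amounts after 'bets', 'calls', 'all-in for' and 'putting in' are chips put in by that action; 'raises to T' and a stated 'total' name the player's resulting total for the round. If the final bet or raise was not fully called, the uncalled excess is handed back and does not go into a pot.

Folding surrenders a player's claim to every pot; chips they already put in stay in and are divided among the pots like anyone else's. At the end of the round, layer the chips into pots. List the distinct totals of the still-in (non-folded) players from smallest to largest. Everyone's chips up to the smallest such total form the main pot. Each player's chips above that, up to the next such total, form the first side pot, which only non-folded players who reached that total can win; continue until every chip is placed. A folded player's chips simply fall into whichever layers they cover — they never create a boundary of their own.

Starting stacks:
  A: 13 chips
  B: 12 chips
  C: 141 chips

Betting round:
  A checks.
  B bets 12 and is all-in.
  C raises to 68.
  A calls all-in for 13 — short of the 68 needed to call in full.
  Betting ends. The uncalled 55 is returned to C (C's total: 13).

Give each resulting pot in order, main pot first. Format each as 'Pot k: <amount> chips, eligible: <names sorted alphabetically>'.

Contributions (after 55 returned to C): A=13, B=12, C=13
Pot levels (distinct totals of non-folded players): 12, 13
Layer 1-12: 12 each from A, B, C = 12*3 = 36 chips; eligible A, B, C
Layer 13-13: 1 each from A, C = 1*2 = 2 chips; eligible A, C

Pot 1: 36 chips, eligible: A, B, C
Pot 2: 2 chips, eligible: A, C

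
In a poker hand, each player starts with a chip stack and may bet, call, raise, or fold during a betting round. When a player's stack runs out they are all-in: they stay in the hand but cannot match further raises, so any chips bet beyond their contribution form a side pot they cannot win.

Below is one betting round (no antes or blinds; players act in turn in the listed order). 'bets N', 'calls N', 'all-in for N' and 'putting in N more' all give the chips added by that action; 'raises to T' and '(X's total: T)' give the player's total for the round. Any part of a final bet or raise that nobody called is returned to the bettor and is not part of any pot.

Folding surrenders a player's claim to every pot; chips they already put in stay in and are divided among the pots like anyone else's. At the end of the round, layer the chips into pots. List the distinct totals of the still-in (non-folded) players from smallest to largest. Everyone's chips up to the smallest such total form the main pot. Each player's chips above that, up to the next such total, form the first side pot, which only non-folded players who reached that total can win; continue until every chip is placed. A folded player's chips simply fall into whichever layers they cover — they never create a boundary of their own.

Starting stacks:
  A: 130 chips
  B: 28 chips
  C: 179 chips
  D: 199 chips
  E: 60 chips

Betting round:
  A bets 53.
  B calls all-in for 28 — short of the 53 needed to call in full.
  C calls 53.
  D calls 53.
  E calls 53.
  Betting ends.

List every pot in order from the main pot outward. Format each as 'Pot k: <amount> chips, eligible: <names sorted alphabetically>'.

Contributions: A=53, B=28, C=53, D=53, E=53
Pot levels (distinct totals of non-folded players): 28, 53
Layer 1-28: 28 each from A, B, C, D, E = 28*5 = 140 chips; eligible A, B, C, D, E
Layer 29-53: 25 each from A, C, D, E = 25*4 = 100 chips; eligible A, C, D, E

Pot 1: 140 chips, eligible: A, B, C, D, E
Pot 2: 100 chips, eligible: A, C, D, E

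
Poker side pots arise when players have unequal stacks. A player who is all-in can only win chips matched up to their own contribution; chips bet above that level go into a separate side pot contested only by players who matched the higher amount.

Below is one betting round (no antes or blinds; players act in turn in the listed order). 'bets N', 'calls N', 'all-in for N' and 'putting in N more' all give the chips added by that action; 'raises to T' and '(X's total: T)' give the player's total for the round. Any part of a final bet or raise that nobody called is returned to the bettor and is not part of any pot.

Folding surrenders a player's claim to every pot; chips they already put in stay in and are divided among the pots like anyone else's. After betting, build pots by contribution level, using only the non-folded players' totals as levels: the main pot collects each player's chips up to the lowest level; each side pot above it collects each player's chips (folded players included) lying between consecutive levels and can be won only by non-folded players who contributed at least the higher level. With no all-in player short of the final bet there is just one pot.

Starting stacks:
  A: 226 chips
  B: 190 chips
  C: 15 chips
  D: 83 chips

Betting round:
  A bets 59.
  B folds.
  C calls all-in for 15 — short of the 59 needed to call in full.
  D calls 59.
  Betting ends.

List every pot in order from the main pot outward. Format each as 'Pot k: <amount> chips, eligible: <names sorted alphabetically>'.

Contributions: A=59, C=15, D=59
Folded: B
Pot levels (distinct totals of non-folded players): 15, 59
Layer 1-15: 15 each from A, C, D = 15*3 = 45 chips; eligible A, C, D
Layer 16-59: 44 each from A, D = 44*2 = 88 chips; eligible A, D

Pot 1: 45 chips, eligible: A, C, D
Pot 2: 88 chips, eligible: A, D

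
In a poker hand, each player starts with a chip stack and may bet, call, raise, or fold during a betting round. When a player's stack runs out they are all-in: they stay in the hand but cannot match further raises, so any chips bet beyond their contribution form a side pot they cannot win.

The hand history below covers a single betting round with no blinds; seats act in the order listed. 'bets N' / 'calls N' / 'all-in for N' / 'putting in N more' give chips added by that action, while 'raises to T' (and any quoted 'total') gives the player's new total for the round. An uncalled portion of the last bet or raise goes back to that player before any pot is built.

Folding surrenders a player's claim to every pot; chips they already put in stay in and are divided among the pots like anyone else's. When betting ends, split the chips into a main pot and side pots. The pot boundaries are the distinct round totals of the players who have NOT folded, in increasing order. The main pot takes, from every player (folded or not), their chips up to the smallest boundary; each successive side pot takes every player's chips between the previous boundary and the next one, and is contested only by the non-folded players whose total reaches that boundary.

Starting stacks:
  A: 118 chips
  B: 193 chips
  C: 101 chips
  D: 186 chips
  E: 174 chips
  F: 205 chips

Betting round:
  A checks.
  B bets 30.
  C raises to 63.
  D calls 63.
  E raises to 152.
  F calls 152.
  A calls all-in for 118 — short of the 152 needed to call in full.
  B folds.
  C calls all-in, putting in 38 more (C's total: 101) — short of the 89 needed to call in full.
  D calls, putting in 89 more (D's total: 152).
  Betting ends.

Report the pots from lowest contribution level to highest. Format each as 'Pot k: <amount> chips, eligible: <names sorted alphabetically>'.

Contributions: A=118, B=30, C=101, D=152, E=152, F=152
Folded: B
Pot levels (distinct totals of non-folded players): 101, 118, 152
Layer 1-101: A 101 + B 30 + C 101 + D 101 + E 101 + F 101 = 535 chips; eligible A, C, D, E, F
Layer 102-118: 17 each from A, D, E, F = 17*4 = 68 chips; eligible A, D, E, F
Layer 119-152: 34 each from D, E, F = 34*3 = 102 chips; eligible D, E, F

Pot 1: 535 chips, eligible: A, C, D, E, F
Pot 2: 68 chips, eligible: A, D, E, F
Pot 3: 102 chips, eligible: D, E, F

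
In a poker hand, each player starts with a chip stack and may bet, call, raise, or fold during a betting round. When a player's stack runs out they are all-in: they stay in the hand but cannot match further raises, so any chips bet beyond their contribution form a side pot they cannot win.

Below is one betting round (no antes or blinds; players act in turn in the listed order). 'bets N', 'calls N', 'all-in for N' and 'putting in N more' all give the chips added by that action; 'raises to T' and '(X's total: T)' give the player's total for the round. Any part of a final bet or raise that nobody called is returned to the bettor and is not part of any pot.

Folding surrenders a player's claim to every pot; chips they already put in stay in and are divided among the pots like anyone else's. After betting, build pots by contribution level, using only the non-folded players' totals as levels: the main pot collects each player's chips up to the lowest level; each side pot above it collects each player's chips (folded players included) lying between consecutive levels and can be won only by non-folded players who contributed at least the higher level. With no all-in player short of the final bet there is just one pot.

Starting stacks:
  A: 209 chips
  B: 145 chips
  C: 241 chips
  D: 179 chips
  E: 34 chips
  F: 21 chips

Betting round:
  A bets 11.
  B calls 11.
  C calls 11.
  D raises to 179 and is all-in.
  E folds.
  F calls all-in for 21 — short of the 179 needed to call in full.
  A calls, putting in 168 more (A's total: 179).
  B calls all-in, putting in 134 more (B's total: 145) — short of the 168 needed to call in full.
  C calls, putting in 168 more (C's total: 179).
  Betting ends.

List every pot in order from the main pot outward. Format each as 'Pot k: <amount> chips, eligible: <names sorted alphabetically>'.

Contributions: A=179, B=145, C=179, D=179, F=21
Folded: E
Pot levels (distinct totals of non-folded players): 21, 145, 179
Layer 1-21: 21 each from A, B, C, D, F = 21*5 = 105 chips; eligible A, B, C, D, F
Layer 22-145: 124 each from A, B, C, D = 124*4 = 496 chips; eligible A, B, C, D
Layer 146-179: 34 each from A, C, D = 34*3 = 102 chips; eligible A, C, D

Pot 1: 105 chips, eligible: A, B, C, D, F
Pot 2: 496 chips, eligible: A, B, C, D
Pot 3: 102 chips, eligible: A, C, D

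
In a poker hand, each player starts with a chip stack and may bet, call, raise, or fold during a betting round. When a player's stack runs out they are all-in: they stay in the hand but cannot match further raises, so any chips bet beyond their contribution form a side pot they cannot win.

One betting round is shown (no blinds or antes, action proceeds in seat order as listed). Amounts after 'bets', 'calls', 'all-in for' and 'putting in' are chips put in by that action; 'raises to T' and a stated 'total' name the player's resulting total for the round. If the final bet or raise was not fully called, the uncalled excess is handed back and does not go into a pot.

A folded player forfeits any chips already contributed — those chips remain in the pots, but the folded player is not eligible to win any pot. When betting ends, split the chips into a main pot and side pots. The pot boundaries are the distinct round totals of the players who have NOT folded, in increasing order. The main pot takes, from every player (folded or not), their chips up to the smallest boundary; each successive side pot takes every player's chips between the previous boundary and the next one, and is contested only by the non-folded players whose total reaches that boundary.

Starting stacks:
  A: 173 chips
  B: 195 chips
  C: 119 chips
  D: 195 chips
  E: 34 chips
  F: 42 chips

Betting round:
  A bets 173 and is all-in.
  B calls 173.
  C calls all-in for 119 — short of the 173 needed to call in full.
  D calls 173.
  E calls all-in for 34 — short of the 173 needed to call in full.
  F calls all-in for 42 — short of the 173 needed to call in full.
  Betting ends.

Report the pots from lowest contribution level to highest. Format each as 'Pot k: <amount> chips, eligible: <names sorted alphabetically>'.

Contributions: A=173, B=173, C=119, D=173, E=34, F=42
Pot levels (distinct totals of non-folded players): 34, 42, 119, 173
Layer 1-34: 34 each from A, B, C, D, E, F = 34*6 = 204 chips; eligible A, B, C, D, E, F
Layer 35-42: 8 each from A, B, C, D, F = 8*5 = 40 chips; eligible A, B, C, D, F
Layer 43-119: 77 each from A, B, C, D = 77*4 = 308 chips; eligible A, B, C, D
Layer 120-173: 54 each from A, B, D = 54*3 = 162 chips; eligible A, B, D

Pot 1: 204 chips, eligible: A, B, C, D, E, F
Pot 2: 40 chips, eligible: A, B, C, D, F
Pot 3: 308 chips, eligible: A, B, C, D
Pot 4: 162 chips, eligible: A, B, D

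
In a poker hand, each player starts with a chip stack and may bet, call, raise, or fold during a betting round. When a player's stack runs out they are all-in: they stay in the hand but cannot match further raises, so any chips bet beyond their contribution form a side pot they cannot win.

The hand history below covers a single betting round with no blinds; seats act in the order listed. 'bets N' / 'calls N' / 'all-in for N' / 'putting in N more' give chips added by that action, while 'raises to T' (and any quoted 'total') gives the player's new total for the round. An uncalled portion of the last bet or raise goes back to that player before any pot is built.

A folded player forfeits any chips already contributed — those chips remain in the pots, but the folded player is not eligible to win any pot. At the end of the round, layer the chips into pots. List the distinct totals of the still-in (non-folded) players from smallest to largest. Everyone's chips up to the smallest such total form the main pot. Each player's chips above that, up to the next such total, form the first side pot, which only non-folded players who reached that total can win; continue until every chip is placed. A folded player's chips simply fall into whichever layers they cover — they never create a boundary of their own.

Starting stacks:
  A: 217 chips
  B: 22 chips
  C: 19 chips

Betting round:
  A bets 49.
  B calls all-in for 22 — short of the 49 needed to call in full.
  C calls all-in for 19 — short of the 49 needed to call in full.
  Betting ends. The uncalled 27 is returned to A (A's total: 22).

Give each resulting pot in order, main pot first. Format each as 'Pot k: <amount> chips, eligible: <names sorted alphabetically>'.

Pot 1: 57 chips, eligible: A, B, C
Pot 2: 6 chips, eligible: A, B

Derivation:
Contributions (after 27 returned to A): A=22, B=22, C=19
Pot levels (distinct totals of non-folded players): 19, 22
Layer 1-19: 19 each from A, B, C = 19*3 = 57 chips; eligible A, B, C
Layer 20-22: 3 each from A, B = 3*2 = 6 chips; eligible A, B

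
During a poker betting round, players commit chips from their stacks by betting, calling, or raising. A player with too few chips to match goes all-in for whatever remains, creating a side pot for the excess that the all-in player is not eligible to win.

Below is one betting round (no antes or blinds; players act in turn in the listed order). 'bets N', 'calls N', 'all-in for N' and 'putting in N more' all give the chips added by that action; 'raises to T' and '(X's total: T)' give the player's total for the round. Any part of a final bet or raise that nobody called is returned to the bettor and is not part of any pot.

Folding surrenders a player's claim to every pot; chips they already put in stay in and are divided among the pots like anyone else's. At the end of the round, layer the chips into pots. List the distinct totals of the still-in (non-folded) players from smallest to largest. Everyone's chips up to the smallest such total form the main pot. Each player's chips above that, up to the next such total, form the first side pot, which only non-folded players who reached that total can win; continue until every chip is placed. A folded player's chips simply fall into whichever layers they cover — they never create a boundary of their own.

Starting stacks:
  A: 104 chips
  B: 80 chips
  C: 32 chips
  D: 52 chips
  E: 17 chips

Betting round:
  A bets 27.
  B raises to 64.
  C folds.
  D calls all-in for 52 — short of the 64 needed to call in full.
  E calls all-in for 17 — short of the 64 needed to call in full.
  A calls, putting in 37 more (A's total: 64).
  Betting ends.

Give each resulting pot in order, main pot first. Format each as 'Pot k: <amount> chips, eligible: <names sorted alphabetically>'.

Pot 1: 68 chips, eligible: A, B, D, E
Pot 2: 105 chips, eligible: A, B, D
Pot 3: 24 chips, eligible: A, B

Derivation:
Contributions: A=64, B=64, D=52, E=17
Folded: C
Pot levels (distinct totals of non-folded players): 17, 52, 64
Layer 1-17: 17 each from A, B, D, E = 17*4 = 68 chips; eligible A, B, D, E
Layer 18-52: 35 each from A, B, D = 35*3 = 105 chips; eligible A, B, D
Layer 53-64: 12 each from A, B = 12*2 = 24 chips; eligible A, B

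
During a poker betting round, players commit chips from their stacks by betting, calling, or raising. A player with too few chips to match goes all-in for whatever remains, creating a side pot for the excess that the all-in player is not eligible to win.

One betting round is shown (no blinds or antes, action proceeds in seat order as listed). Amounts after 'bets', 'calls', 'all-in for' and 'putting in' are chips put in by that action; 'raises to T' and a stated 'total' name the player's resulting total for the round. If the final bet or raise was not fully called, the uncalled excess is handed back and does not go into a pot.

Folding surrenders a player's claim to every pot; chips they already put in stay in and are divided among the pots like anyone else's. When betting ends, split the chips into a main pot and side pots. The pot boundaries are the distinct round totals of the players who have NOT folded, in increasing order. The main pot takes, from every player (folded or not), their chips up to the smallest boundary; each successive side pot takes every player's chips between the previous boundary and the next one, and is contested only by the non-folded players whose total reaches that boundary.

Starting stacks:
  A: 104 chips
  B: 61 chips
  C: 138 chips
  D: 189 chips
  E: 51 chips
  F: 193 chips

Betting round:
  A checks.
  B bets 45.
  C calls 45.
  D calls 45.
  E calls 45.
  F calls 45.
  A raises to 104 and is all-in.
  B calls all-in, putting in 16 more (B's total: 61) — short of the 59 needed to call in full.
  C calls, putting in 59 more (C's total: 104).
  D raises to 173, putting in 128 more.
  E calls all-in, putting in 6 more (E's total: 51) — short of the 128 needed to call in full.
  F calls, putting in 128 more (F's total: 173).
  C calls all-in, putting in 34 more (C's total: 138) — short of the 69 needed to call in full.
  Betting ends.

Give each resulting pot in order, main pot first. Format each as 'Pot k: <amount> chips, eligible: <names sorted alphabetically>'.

Pot 1: 306 chips, eligible: A, B, C, D, E, F
Pot 2: 50 chips, eligible: A, B, C, D, F
Pot 3: 172 chips, eligible: A, C, D, F
Pot 4: 102 chips, eligible: C, D, F
Pot 5: 70 chips, eligible: D, F

Derivation:
Contributions: A=104, B=61, C=138, D=173, E=51, F=173
Pot levels (distinct totals of non-folded players): 51, 61, 104, 138, 173
Layer 1-51: 51 each from A, B, C, D, E, F = 51*6 = 306 chips; eligible A, B, C, D, E, F
Layer 52-61: 10 each from A, B, C, D, F = 10*5 = 50 chips; eligible A, B, C, D, F
Layer 62-104: 43 each from A, C, D, F = 43*4 = 172 chips; eligible A, C, D, F
Layer 105-138: 34 each from C, D, F = 34*3 = 102 chips; eligible C, D, F
Layer 139-173: 35 each from D, F = 35*2 = 70 chips; eligible D, F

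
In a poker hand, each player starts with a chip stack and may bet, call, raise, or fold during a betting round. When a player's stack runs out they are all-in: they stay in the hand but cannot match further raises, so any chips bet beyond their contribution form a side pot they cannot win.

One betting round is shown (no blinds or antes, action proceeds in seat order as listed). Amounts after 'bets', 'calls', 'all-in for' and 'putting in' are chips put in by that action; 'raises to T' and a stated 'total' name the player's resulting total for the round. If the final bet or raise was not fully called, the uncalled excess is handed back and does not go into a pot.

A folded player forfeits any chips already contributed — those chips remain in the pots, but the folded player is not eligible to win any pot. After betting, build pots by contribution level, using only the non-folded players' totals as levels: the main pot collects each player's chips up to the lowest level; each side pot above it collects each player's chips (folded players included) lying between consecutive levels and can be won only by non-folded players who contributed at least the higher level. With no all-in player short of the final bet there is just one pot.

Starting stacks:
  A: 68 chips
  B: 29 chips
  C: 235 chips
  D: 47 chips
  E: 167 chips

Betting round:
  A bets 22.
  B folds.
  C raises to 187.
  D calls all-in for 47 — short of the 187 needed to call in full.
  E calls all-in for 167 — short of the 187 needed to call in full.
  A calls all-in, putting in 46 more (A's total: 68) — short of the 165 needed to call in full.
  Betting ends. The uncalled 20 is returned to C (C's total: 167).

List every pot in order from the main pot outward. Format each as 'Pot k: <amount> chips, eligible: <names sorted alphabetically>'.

Contributions (after 20 returned to C): A=68, C=167, D=47, E=167
Folded: B
Pot levels (distinct totals of non-folded players): 47, 68, 167
Layer 1-47: 47 each from A, C, D, E = 47*4 = 188 chips; eligible A, C, D, E
Layer 48-68: 21 each from A, C, E = 21*3 = 63 chips; eligible A, C, E
Layer 69-167: 99 each from C, E = 99*2 = 198 chips; eligible C, E

Pot 1: 188 chips, eligible: A, C, D, E
Pot 2: 63 chips, eligible: A, C, E
Pot 3: 198 chips, eligible: C, E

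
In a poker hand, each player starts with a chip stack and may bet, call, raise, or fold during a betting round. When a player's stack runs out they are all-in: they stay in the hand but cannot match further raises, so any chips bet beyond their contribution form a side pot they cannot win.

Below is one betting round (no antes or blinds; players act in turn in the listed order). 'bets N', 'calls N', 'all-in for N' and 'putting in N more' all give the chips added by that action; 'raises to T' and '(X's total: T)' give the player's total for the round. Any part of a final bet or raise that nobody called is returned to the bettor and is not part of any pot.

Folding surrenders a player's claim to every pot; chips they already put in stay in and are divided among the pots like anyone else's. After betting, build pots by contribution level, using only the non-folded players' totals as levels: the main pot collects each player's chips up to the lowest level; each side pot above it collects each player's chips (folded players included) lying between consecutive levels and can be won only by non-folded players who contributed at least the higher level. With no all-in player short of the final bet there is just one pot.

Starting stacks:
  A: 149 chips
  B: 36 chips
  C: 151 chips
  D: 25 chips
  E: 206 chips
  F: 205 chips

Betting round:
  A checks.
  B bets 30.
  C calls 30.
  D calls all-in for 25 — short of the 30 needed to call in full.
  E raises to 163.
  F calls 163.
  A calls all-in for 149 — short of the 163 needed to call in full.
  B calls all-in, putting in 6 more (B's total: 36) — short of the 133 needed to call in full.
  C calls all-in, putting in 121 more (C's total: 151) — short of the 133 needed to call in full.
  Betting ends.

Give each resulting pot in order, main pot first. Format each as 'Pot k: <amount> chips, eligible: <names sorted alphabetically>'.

Contributions: A=149, B=36, C=151, D=25, E=163, F=163
Pot levels (distinct totals of non-folded players): 25, 36, 149, 151, 163
Layer 1-25: 25 each from A, B, C, D, E, F = 25*6 = 150 chips; eligible A, B, C, D, E, F
Layer 26-36: 11 each from A, B, C, E, F = 11*5 = 55 chips; eligible A, B, C, E, F
Layer 37-149: 113 each from A, C, E, F = 113*4 = 452 chips; eligible A, C, E, F
Layer 150-151: 2 each from C, E, F = 2*3 = 6 chips; eligible C, E, F
Layer 152-163: 12 each from E, F = 12*2 = 24 chips; eligible E, F

Pot 1: 150 chips, eligible: A, B, C, D, E, F
Pot 2: 55 chips, eligible: A, B, C, E, F
Pot 3: 452 chips, eligible: A, C, E, F
Pot 4: 6 chips, eligible: C, E, F
Pot 5: 24 chips, eligible: E, F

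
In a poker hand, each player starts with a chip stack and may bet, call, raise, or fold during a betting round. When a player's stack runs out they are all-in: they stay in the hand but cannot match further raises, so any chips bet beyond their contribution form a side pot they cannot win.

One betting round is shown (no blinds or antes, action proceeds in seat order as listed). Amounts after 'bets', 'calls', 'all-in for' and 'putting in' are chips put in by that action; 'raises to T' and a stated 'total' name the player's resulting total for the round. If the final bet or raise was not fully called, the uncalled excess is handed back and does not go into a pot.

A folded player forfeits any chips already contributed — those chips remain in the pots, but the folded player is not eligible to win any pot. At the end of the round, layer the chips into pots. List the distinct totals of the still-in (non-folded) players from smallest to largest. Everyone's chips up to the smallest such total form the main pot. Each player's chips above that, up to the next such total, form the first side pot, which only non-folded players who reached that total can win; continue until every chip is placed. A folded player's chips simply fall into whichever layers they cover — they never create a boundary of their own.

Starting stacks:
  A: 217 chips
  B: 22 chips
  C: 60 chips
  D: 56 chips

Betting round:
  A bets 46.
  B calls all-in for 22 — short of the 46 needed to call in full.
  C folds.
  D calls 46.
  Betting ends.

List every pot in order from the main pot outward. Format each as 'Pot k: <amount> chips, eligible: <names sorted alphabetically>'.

Pot 1: 66 chips, eligible: A, B, D
Pot 2: 48 chips, eligible: A, D

Derivation:
Contributions: A=46, B=22, D=46
Folded: C
Pot levels (distinct totals of non-folded players): 22, 46
Layer 1-22: 22 each from A, B, D = 22*3 = 66 chips; eligible A, B, D
Layer 23-46: 24 each from A, D = 24*2 = 48 chips; eligible A, D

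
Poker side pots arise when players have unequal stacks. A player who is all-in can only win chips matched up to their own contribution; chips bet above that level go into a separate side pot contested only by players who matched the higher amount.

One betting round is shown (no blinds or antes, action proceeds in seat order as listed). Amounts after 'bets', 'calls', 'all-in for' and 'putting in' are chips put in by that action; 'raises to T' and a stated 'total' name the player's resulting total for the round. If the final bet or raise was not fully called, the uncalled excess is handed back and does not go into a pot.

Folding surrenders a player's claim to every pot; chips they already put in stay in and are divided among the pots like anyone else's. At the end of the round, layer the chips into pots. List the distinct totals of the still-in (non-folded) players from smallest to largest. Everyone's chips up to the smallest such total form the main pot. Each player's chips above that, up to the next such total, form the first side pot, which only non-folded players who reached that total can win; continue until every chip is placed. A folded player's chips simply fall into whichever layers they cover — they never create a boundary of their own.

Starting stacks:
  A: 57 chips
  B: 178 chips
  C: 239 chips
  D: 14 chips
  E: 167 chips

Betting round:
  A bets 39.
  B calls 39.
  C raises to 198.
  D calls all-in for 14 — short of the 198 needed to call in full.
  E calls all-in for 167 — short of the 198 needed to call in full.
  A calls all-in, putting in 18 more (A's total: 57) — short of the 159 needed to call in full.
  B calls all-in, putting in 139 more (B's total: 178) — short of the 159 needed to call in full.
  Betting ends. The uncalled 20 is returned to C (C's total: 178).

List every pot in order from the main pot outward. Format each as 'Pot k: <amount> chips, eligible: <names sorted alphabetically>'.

Contributions (after 20 returned to C): A=57, B=178, C=178, D=14, E=167
Pot levels (distinct totals of non-folded players): 14, 57, 167, 178
Layer 1-14: 14 each from A, B, C, D, E = 14*5 = 70 chips; eligible A, B, C, D, E
Layer 15-57: 43 each from A, B, C, E = 43*4 = 172 chips; eligible A, B, C, E
Layer 58-167: 110 each from B, C, E = 110*3 = 330 chips; eligible B, C, E
Layer 168-178: 11 each from B, C = 11*2 = 22 chips; eligible B, C

Pot 1: 70 chips, eligible: A, B, C, D, E
Pot 2: 172 chips, eligible: A, B, C, E
Pot 3: 330 chips, eligible: B, C, E
Pot 4: 22 chips, eligible: B, C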